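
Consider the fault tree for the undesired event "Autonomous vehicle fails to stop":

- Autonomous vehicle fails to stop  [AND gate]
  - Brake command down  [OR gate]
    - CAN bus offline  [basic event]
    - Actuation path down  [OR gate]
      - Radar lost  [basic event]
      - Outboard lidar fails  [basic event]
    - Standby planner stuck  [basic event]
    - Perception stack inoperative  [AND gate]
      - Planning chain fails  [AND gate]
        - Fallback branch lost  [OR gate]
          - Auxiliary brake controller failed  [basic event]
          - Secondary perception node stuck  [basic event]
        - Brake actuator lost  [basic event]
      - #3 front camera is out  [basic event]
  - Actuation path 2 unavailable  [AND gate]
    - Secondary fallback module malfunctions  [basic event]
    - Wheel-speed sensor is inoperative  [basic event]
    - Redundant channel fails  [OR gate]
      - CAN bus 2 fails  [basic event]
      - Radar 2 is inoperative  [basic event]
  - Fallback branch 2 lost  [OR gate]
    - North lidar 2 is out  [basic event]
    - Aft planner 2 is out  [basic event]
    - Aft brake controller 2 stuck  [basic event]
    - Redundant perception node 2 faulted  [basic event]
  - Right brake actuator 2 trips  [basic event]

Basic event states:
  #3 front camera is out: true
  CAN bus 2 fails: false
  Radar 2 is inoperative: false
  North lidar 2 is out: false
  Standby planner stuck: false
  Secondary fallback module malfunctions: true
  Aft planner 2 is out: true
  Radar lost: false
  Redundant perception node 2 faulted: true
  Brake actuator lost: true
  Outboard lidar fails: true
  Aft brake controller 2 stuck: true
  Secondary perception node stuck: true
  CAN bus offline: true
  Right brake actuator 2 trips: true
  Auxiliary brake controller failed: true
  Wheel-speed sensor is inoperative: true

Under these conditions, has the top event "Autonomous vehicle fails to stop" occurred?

No

Actuation path down [OR]: Radar lost=not, Outboard lidar fails=occurs → at least one input occurs → occurs.
Fallback branch lost [OR]: Auxiliary brake controller failed=occurs, Secondary perception node stuck=occurs → at least one input occurs → occurs.
Planning chain fails [AND]: Fallback branch lost=occurs, Brake actuator lost=occurs → all inputs occur → occurs.
Perception stack inoperative [AND]: Planning chain fails=occurs, #3 front camera is out=occurs → all inputs occur → occurs.
Brake command down [OR]: CAN bus offline=occurs, Actuation path down=occurs, Standby planner stuck=not, Perception stack inoperative=occurs → at least one input occurs → occurs.
Redundant channel fails [OR]: CAN bus 2 fails=not, Radar 2 is inoperative=not → no input occurs → does not occur.
Actuation path 2 unavailable [AND]: Secondary fallback module malfunctions=occurs, Wheel-speed sensor is inoperative=occurs, Redundant channel fails=not → not all inputs occur → does not occur.
Fallback branch 2 lost [OR]: North lidar 2 is out=not, Aft planner 2 is out=occurs, Aft brake controller 2 stuck=occurs, Redundant perception node 2 faulted=occurs → at least one input occurs → occurs.
Autonomous vehicle fails to stop [AND]: Brake command down=occurs, Actuation path 2 unavailable=not, Fallback branch 2 lost=occurs, Right brake actuator 2 trips=occurs → not all inputs occur → does not occur.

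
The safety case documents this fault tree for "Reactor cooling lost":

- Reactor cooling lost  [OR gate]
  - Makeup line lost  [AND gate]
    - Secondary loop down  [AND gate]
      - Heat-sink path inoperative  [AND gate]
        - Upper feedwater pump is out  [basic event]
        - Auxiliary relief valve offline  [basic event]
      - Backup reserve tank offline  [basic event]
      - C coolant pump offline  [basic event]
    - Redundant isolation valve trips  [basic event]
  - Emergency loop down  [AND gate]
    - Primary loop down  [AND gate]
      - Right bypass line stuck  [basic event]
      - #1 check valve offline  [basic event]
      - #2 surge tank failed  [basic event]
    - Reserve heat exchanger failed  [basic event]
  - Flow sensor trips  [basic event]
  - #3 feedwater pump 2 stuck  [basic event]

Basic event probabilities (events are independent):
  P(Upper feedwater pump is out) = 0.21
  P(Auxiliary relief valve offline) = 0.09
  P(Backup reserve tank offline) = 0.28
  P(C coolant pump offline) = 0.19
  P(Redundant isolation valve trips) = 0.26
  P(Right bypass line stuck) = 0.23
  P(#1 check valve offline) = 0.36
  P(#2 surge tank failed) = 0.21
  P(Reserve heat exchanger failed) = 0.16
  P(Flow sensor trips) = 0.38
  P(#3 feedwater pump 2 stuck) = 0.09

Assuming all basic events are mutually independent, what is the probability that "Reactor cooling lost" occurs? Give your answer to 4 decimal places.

0.4375

P(Heat-sink path inoperative) [AND] = 0.21 × 0.09 = 0.018900
P(Secondary loop down) [AND] = 0.018900 × 0.28 × 0.19 = 0.001005
P(Makeup line lost) [AND] = 0.001005 × 0.26 = 0.000261
P(Primary loop down) [AND] = 0.23 × 0.36 × 0.21 = 0.017388
P(Emergency loop down) [AND] = 0.017388 × 0.16 = 0.002782
P(Reactor cooling lost) [OR] = 1 − (1−0.000261) × (1−0.002782) × (1−0.38) × (1−0.09) = 0.437516
Rounded to 4 decimal places: P(Reactor cooling lost) ≈ 0.4375.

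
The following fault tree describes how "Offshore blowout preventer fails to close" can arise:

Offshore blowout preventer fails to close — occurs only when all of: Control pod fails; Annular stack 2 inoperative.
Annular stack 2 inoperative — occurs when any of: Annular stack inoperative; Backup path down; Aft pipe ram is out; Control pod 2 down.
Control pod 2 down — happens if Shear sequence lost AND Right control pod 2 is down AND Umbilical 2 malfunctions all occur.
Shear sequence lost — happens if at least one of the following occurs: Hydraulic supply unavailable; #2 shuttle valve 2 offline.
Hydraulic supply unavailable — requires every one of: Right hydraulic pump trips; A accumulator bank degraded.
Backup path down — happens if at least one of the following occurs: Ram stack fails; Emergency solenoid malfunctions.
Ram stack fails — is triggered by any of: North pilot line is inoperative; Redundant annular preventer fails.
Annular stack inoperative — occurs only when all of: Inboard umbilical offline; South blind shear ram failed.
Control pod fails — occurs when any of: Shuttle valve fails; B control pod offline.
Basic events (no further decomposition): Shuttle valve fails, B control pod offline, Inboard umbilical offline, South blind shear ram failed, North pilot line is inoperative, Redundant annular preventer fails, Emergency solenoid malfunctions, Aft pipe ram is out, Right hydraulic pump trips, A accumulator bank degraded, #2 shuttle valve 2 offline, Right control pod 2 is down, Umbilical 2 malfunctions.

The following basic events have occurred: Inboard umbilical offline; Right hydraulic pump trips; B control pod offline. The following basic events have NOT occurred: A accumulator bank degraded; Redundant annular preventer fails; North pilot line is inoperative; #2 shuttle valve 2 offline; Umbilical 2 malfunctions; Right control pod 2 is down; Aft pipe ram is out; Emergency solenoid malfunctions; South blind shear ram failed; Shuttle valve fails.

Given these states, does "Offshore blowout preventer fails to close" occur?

No

Control pod fails [OR]: Shuttle valve fails=not, B control pod offline=occurs → at least one input occurs → occurs.
Annular stack inoperative [AND]: Inboard umbilical offline=occurs, South blind shear ram failed=not → not all inputs occur → does not occur.
Ram stack fails [OR]: North pilot line is inoperative=not, Redundant annular preventer fails=not → no input occurs → does not occur.
Backup path down [OR]: Ram stack fails=not, Emergency solenoid malfunctions=not → no input occurs → does not occur.
Hydraulic supply unavailable [AND]: Right hydraulic pump trips=occurs, A accumulator bank degraded=not → not all inputs occur → does not occur.
Shear sequence lost [OR]: Hydraulic supply unavailable=not, #2 shuttle valve 2 offline=not → no input occurs → does not occur.
Control pod 2 down [AND]: Shear sequence lost=not, Right control pod 2 is down=not, Umbilical 2 malfunctions=not → not all inputs occur → does not occur.
Annular stack 2 inoperative [OR]: Annular stack inoperative=not, Backup path down=not, Aft pipe ram is out=not, Control pod 2 down=not → no input occurs → does not occur.
Offshore blowout preventer fails to close [AND]: Control pod fails=occurs, Annular stack 2 inoperative=not → not all inputs occur → does not occur.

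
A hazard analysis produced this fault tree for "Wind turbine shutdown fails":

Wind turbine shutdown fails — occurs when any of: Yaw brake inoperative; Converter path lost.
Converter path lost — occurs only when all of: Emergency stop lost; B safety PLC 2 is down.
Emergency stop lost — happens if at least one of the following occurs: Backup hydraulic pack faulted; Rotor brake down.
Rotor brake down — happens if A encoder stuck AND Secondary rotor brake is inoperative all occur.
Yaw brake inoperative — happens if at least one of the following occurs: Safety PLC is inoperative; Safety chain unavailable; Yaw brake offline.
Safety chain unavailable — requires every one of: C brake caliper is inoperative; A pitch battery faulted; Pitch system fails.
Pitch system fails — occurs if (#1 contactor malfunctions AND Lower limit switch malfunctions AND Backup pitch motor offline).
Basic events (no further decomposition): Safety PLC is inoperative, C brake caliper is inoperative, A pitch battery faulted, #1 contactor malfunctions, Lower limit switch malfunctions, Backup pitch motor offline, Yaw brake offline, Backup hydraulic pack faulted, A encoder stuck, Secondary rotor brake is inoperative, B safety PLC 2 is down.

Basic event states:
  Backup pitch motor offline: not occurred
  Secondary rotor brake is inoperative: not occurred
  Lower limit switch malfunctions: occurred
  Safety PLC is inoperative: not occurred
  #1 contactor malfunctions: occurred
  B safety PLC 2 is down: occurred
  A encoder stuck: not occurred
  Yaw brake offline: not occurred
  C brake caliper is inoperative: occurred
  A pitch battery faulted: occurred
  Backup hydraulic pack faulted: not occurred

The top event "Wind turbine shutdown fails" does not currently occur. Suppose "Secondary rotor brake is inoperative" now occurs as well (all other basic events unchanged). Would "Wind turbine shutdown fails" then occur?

No

Counterfactual: set "Secondary rotor brake is inoperative" to occurred.
Pitch system fails [AND]: #1 contactor malfunctions=occurs, Lower limit switch malfunctions=occurs, Backup pitch motor offline=not → not all inputs occur → does not occur.
Safety chain unavailable [AND]: C brake caliper is inoperative=occurs, A pitch battery faulted=occurs, Pitch system fails=not → not all inputs occur → does not occur.
Yaw brake inoperative [OR]: Safety PLC is inoperative=not, Safety chain unavailable=not, Yaw brake offline=not → no input occurs → does not occur.
Rotor brake down [AND]: A encoder stuck=not, Secondary rotor brake is inoperative=occurs → not all inputs occur → does not occur.
Emergency stop lost [OR]: Backup hydraulic pack faulted=not, Rotor brake down=not → no input occurs → does not occur.
Converter path lost [AND]: Emergency stop lost=not, B safety PLC 2 is down=occurs → not all inputs occur → does not occur.
Wind turbine shutdown fails [OR]: Yaw brake inoperative=not, Converter path lost=not → no input occurs → does not occur.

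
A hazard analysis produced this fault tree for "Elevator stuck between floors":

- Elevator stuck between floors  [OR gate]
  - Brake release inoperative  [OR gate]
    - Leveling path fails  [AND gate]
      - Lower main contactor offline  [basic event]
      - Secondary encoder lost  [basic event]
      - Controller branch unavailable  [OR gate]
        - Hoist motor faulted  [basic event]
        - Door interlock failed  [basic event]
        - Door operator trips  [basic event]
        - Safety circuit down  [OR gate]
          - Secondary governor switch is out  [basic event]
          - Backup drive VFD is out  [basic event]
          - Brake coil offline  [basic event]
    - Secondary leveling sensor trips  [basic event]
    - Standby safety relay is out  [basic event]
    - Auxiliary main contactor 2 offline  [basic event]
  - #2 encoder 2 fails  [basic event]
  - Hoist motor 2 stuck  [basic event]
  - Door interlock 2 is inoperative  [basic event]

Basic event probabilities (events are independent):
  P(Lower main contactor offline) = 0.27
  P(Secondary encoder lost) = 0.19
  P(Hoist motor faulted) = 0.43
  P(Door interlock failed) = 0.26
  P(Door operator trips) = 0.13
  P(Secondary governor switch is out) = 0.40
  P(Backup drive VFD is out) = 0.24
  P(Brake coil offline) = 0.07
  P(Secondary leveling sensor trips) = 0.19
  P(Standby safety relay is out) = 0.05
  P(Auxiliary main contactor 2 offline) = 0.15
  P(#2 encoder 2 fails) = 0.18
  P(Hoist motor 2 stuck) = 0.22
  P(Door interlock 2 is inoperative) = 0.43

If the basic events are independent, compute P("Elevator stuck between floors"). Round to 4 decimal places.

0.7719

P(Safety circuit down) [OR] = 1 − (1−0.40) × (1−0.24) × (1−0.07) = 0.575920
P(Controller branch unavailable) [OR] = 1 − (1−0.43) × (1−0.26) × (1−0.13) × (1−0.575920) = 0.844377
P(Leveling path fails) [AND] = 0.27 × 0.19 × 0.844377 = 0.043317
P(Brake release inoperative) [OR] = 1 − (1−0.043317) × (1−0.19) × (1−0.05) × (1−0.15) = 0.374258
P(Elevator stuck between floors) [OR] = 1 − (1−0.374258) × (1−0.18) × (1−0.22) × (1−0.43) = 0.771872
Rounded to 4 decimal places: P(Elevator stuck between floors) ≈ 0.7719.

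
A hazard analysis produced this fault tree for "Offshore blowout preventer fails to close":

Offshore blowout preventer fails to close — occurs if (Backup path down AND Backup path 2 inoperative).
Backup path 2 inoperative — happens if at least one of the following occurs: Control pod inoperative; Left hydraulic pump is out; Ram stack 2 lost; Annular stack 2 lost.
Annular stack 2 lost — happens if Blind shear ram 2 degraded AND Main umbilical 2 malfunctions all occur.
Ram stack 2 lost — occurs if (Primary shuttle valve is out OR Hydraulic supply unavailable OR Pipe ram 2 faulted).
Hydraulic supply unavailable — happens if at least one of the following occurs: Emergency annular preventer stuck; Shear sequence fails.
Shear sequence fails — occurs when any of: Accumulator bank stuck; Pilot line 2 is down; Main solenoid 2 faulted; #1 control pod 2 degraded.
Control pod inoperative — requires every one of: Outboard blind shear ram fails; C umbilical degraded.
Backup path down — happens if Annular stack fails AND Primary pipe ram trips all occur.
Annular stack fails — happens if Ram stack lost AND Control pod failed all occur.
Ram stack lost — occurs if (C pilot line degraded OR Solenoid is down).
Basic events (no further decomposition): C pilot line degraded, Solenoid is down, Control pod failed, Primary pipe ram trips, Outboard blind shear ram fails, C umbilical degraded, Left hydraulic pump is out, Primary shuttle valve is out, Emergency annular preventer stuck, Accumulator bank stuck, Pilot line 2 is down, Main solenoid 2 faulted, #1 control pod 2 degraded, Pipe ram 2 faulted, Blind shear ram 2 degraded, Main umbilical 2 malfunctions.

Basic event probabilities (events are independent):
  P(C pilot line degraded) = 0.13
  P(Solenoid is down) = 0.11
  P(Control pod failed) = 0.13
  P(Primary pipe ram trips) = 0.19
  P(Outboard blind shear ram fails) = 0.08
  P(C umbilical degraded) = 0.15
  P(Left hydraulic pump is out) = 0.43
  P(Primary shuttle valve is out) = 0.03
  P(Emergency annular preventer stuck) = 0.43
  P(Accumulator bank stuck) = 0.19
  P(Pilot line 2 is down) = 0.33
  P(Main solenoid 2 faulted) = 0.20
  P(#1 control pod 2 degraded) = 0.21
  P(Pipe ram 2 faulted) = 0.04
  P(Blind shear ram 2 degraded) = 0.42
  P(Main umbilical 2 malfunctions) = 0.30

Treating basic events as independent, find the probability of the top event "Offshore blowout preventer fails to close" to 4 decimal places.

P(Ram stack lost) [OR] = 1 − (1−0.13) × (1−0.11) = 0.225700
P(Annular stack fails) [AND] = 0.225700 × 0.13 = 0.029341
P(Backup path down) [AND] = 0.029341 × 0.19 = 0.005575
P(Control pod inoperative) [AND] = 0.08 × 0.15 = 0.012000
P(Shear sequence fails) [OR] = 1 − (1−0.19) × (1−0.33) × (1−0.20) × (1−0.21) = 0.657014
P(Hydraulic supply unavailable) [OR] = 1 − (1−0.43) × (1−0.657014) = 0.804498
P(Ram stack 2 lost) [OR] = 1 − (1−0.03) × (1−0.804498) × (1−0.04) = 0.817949
P(Annular stack 2 lost) [AND] = 0.42 × 0.30 = 0.126000
P(Backup path 2 inoperative) [OR] = 1 − (1−0.012000) × (1−0.43) × (1−0.817949) × (1−0.126000) = 0.910394
P(Offshore blowout preventer fails to close) [AND] = 0.005575 × 0.910394 = 0.005075
Rounded to 4 decimal places: P(Offshore blowout preventer fails to close) ≈ 0.0051.

0.0051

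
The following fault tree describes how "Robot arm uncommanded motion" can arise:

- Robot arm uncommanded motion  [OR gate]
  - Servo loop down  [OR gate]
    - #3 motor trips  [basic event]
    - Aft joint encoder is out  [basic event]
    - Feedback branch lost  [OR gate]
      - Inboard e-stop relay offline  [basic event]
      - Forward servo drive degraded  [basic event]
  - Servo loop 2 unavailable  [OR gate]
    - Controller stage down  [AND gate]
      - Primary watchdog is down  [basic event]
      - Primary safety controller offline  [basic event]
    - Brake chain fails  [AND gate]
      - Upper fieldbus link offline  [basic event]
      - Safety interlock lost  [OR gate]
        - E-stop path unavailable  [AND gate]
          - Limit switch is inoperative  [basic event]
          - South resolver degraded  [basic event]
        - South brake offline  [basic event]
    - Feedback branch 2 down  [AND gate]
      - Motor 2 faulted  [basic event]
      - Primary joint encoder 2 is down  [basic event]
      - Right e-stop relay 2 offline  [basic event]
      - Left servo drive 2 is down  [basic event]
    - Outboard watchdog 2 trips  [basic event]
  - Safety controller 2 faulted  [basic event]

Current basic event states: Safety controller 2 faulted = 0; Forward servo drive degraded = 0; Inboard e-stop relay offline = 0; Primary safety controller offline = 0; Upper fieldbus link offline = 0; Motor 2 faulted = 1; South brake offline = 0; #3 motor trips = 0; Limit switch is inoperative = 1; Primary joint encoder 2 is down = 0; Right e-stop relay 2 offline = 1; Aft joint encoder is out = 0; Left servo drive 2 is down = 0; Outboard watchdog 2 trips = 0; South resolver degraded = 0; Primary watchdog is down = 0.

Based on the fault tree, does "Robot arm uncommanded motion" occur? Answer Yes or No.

No

Feedback branch lost [OR]: Inboard e-stop relay offline=not, Forward servo drive degraded=not → no input occurs → does not occur.
Servo loop down [OR]: #3 motor trips=not, Aft joint encoder is out=not, Feedback branch lost=not → no input occurs → does not occur.
Controller stage down [AND]: Primary watchdog is down=not, Primary safety controller offline=not → not all inputs occur → does not occur.
E-stop path unavailable [AND]: Limit switch is inoperative=occurs, South resolver degraded=not → not all inputs occur → does not occur.
Safety interlock lost [OR]: E-stop path unavailable=not, South brake offline=not → no input occurs → does not occur.
Brake chain fails [AND]: Upper fieldbus link offline=not, Safety interlock lost=not → not all inputs occur → does not occur.
Feedback branch 2 down [AND]: Motor 2 faulted=occurs, Primary joint encoder 2 is down=not, Right e-stop relay 2 offline=occurs, Left servo drive 2 is down=not → not all inputs occur → does not occur.
Servo loop 2 unavailable [OR]: Controller stage down=not, Brake chain fails=not, Feedback branch 2 down=not, Outboard watchdog 2 trips=not → no input occurs → does not occur.
Robot arm uncommanded motion [OR]: Servo loop down=not, Servo loop 2 unavailable=not, Safety controller 2 faulted=not → no input occurs → does not occur.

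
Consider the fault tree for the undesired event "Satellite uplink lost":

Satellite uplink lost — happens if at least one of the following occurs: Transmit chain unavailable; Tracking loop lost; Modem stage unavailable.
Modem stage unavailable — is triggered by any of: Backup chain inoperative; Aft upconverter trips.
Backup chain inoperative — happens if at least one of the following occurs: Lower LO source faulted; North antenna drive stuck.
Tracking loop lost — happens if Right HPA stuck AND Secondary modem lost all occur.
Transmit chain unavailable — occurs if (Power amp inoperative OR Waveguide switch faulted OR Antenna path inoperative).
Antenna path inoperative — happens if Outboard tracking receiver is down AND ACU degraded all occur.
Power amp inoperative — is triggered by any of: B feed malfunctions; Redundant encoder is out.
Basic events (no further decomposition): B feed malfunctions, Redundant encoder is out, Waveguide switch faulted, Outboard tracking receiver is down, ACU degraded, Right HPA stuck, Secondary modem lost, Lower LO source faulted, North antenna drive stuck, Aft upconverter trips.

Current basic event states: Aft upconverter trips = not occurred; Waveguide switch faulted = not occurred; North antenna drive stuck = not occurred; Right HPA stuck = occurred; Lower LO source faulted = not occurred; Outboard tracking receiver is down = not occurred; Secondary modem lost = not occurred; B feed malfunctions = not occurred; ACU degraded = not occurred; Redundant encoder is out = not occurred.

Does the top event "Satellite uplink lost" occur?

Power amp inoperative [OR]: B feed malfunctions=not, Redundant encoder is out=not → no input occurs → does not occur.
Antenna path inoperative [AND]: Outboard tracking receiver is down=not, ACU degraded=not → not all inputs occur → does not occur.
Transmit chain unavailable [OR]: Power amp inoperative=not, Waveguide switch faulted=not, Antenna path inoperative=not → no input occurs → does not occur.
Tracking loop lost [AND]: Right HPA stuck=occurs, Secondary modem lost=not → not all inputs occur → does not occur.
Backup chain inoperative [OR]: Lower LO source faulted=not, North antenna drive stuck=not → no input occurs → does not occur.
Modem stage unavailable [OR]: Backup chain inoperative=not, Aft upconverter trips=not → no input occurs → does not occur.
Satellite uplink lost [OR]: Transmit chain unavailable=not, Tracking loop lost=not, Modem stage unavailable=not → no input occurs → does not occur.

No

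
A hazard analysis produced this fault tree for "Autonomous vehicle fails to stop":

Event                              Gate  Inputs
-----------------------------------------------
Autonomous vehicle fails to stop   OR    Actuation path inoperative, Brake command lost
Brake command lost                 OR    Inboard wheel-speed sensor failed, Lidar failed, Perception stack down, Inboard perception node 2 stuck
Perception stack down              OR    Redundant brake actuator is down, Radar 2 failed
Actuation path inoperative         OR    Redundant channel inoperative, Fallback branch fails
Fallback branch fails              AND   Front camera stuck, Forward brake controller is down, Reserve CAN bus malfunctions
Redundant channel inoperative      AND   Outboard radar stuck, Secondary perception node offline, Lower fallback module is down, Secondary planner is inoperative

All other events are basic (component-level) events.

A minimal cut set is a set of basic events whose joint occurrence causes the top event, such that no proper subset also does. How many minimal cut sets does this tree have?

7

Redundant channel inoperative [AND]: one cut set from each child combined → 1 × 1 × 1 × 1 = 1 cut set(s).
Fallback branch fails [AND]: one cut set from each child combined → 1 × 1 × 1 = 1 cut set(s).
Actuation path inoperative [OR]: union of children's cut sets → 2 cut set(s).
Perception stack down [OR]: union of children's cut sets → 2 cut set(s).
Brake command lost [OR]: union of children's cut sets → 5 cut set(s).
Autonomous vehicle fails to stop [OR]: union of children's cut sets → 7 cut set(s).
Minimal cut sets: {Lower fallback module is down, Outboard radar stuck, Secondary perception node offline, Secondary planner is inoperative}; {Forward brake controller is down, Front camera stuck, Reserve CAN bus malfunctions}; {Inboard wheel-speed sensor failed}; {Lidar failed}; {Redundant brake actuator is down}; {Radar 2 failed}; {Inboard perception node 2 stuck}.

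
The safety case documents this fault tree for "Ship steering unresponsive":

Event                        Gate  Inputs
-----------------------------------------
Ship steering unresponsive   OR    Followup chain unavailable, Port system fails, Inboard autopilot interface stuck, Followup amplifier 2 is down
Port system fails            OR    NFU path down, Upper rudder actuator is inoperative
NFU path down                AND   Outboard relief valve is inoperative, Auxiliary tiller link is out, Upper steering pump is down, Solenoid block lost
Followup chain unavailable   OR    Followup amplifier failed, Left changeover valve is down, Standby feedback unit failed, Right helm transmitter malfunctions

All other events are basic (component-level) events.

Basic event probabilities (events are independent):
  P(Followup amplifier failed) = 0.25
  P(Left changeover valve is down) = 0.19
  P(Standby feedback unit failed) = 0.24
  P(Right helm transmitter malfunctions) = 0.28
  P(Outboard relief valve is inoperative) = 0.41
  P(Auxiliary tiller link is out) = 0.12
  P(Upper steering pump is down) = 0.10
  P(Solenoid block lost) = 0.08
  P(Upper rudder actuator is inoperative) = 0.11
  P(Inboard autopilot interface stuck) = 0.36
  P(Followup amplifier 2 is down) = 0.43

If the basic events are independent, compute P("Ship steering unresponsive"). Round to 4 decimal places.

0.8921

P(Followup chain unavailable) [OR] = 1 − (1−0.25) × (1−0.19) × (1−0.24) × (1−0.28) = 0.667576
P(NFU path down) [AND] = 0.41 × 0.12 × 0.10 × 0.08 = 0.000394
P(Port system fails) [OR] = 1 − (1−0.000394) × (1−0.11) = 0.110351
P(Ship steering unresponsive) [OR] = 1 − (1−0.667576) × (1−0.110351) × (1−0.36) × (1−0.43) = 0.892114
Rounded to 4 decimal places: P(Ship steering unresponsive) ≈ 0.8921.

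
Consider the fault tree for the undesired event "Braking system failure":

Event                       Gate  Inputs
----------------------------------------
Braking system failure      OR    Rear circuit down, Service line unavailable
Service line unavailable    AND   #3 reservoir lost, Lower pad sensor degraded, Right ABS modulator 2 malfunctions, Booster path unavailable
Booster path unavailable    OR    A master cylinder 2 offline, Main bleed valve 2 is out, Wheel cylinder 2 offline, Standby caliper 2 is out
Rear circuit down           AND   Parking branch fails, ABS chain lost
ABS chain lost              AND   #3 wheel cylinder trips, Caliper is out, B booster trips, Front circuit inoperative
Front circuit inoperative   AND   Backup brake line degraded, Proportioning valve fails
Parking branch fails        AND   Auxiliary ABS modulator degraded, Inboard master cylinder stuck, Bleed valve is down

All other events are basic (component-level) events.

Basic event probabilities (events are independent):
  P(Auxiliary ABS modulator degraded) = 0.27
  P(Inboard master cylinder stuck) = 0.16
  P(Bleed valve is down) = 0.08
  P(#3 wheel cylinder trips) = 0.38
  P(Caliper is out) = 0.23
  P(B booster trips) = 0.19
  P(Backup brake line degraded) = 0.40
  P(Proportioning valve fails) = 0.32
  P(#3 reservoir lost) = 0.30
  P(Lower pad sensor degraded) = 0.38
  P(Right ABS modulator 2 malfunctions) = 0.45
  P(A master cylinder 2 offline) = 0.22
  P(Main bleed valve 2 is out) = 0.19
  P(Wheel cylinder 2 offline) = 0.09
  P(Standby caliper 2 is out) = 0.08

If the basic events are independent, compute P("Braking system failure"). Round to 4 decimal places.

0.0242

P(Parking branch fails) [AND] = 0.27 × 0.16 × 0.08 = 0.003456
P(Front circuit inoperative) [AND] = 0.40 × 0.32 = 0.128000
P(ABS chain lost) [AND] = 0.38 × 0.23 × 0.19 × 0.128000 = 0.002126
P(Rear circuit down) [AND] = 0.003456 × 0.002126 = 0.000007
P(Booster path unavailable) [OR] = 1 − (1−0.22) × (1−0.19) × (1−0.09) × (1−0.08) = 0.471057
P(Service line unavailable) [AND] = 0.30 × 0.38 × 0.45 × 0.471057 = 0.024165
P(Braking system failure) [OR] = 1 − (1−0.000007) × (1−0.024165) = 0.024172
Rounded to 4 decimal places: P(Braking system failure) ≈ 0.0242.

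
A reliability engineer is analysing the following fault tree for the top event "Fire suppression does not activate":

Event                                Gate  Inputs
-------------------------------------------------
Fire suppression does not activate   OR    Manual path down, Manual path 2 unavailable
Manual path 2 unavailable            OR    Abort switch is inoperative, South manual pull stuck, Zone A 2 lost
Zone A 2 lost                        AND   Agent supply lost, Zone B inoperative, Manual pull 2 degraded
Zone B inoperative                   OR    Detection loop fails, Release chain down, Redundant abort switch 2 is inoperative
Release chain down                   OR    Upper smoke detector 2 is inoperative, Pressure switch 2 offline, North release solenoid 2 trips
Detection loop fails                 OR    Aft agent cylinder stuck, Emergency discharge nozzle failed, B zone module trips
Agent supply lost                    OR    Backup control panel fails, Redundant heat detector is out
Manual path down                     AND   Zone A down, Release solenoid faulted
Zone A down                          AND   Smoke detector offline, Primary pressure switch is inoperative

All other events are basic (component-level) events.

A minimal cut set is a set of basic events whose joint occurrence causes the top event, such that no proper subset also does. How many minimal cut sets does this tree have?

Zone A down [AND]: one cut set from each child combined → 1 × 1 = 1 cut set(s).
Manual path down [AND]: one cut set from each child combined → 1 × 1 = 1 cut set(s).
Agent supply lost [OR]: union of children's cut sets → 2 cut set(s).
Detection loop fails [OR]: union of children's cut sets → 3 cut set(s).
Release chain down [OR]: union of children's cut sets → 3 cut set(s).
Zone B inoperative [OR]: union of children's cut sets → 7 cut set(s).
Zone A 2 lost [AND]: one cut set from each child combined → 2 × 7 × 1 = 14 cut set(s).
Manual path 2 unavailable [OR]: union of children's cut sets → 16 cut set(s).
Fire suppression does not activate [OR]: union of children's cut sets → 17 cut set(s).

17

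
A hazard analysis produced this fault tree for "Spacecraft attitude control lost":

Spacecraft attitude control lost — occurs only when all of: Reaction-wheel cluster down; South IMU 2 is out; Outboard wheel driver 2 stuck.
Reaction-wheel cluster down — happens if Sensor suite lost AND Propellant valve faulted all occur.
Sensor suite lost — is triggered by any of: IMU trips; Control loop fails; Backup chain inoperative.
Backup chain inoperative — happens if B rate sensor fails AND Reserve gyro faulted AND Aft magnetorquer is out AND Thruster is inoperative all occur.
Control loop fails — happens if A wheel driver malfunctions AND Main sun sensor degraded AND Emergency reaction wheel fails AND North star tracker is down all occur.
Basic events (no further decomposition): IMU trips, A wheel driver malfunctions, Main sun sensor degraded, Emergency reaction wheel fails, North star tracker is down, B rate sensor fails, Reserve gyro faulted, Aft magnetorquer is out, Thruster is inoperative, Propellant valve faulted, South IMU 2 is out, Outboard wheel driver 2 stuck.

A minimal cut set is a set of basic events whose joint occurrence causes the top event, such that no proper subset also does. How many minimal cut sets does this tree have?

3

Control loop fails [AND]: one cut set from each child combined → 1 × 1 × 1 × 1 = 1 cut set(s).
Backup chain inoperative [AND]: one cut set from each child combined → 1 × 1 × 1 × 1 = 1 cut set(s).
Sensor suite lost [OR]: union of children's cut sets → 3 cut set(s).
Reaction-wheel cluster down [AND]: one cut set from each child combined → 3 × 1 = 3 cut set(s).
Spacecraft attitude control lost [AND]: one cut set from each child combined → 3 × 1 × 1 = 3 cut set(s).
Minimal cut sets: {IMU trips, Outboard wheel driver 2 stuck, Propellant valve faulted, South IMU 2 is out}; {A wheel driver malfunctions, Emergency reaction wheel fails, Main sun sensor degraded, North star tracker is down, Outboard wheel driver 2 stuck, Propellant valve faulted, South IMU 2 is out}; {Aft magnetorquer is out, B rate sensor fails, Outboard wheel driver 2 stuck, Propellant valve faulted, Reserve gyro faulted, South IMU 2 is out, Thruster is inoperative}.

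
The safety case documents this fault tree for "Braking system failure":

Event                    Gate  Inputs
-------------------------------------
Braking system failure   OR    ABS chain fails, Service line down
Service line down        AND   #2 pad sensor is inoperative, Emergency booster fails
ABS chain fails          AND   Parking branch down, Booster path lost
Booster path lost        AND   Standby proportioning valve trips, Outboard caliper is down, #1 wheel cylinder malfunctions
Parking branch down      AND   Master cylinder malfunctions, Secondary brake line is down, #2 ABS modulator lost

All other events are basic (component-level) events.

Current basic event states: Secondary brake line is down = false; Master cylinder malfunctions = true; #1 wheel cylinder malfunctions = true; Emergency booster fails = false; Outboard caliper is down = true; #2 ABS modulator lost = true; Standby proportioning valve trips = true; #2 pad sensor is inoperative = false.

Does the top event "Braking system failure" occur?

Parking branch down [AND]: Master cylinder malfunctions=occurs, Secondary brake line is down=not, #2 ABS modulator lost=occurs → not all inputs occur → does not occur.
Booster path lost [AND]: Standby proportioning valve trips=occurs, Outboard caliper is down=occurs, #1 wheel cylinder malfunctions=occurs → all inputs occur → occurs.
ABS chain fails [AND]: Parking branch down=not, Booster path lost=occurs → not all inputs occur → does not occur.
Service line down [AND]: #2 pad sensor is inoperative=not, Emergency booster fails=not → not all inputs occur → does not occur.
Braking system failure [OR]: ABS chain fails=not, Service line down=not → no input occurs → does not occur.

No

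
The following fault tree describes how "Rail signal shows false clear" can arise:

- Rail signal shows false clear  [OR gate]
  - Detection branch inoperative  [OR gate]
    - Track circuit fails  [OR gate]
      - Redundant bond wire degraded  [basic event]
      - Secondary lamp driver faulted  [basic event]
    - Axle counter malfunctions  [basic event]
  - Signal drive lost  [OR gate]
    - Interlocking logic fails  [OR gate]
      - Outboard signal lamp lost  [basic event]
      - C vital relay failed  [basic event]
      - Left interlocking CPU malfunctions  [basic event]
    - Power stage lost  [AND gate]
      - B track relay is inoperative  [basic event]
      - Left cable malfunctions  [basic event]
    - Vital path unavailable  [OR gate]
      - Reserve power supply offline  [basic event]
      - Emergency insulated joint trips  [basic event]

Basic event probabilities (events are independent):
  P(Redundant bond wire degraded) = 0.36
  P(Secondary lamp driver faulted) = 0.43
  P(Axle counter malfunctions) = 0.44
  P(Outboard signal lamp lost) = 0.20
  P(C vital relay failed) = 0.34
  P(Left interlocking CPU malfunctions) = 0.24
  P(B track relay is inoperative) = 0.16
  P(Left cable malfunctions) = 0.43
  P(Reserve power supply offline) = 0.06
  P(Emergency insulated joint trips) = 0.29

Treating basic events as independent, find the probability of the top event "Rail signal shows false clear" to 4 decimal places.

0.9491

P(Track circuit fails) [OR] = 1 − (1−0.36) × (1−0.43) = 0.635200
P(Detection branch inoperative) [OR] = 1 − (1−0.635200) × (1−0.44) = 0.795712
P(Interlocking logic fails) [OR] = 1 − (1−0.20) × (1−0.34) × (1−0.24) = 0.598720
P(Power stage lost) [AND] = 0.16 × 0.43 = 0.068800
P(Vital path unavailable) [OR] = 1 − (1−0.06) × (1−0.29) = 0.332600
P(Signal drive lost) [OR] = 1 − (1−0.598720) × (1−0.068800) × (1−0.332600) = 0.750611
P(Rail signal shows false clear) [OR] = 1 − (1−0.795712) × (1−0.750611) = 0.949053
Rounded to 4 decimal places: P(Rail signal shows false clear) ≈ 0.9491.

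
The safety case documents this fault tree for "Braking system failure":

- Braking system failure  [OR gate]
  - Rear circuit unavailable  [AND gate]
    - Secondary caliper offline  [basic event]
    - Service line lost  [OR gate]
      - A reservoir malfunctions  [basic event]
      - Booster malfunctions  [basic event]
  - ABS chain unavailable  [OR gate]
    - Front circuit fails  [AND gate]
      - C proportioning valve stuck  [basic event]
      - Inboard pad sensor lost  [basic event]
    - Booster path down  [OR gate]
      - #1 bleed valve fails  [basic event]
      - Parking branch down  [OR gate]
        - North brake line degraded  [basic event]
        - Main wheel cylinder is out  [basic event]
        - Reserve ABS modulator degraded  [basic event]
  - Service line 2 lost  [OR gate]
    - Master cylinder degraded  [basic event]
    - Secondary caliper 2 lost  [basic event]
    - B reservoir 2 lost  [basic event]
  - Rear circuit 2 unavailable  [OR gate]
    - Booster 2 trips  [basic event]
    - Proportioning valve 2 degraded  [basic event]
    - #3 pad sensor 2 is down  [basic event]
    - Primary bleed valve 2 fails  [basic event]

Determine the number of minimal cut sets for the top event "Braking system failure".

14

Service line lost [OR]: union of children's cut sets → 2 cut set(s).
Rear circuit unavailable [AND]: one cut set from each child combined → 1 × 2 = 2 cut set(s).
Front circuit fails [AND]: one cut set from each child combined → 1 × 1 = 1 cut set(s).
Parking branch down [OR]: union of children's cut sets → 3 cut set(s).
Booster path down [OR]: union of children's cut sets → 4 cut set(s).
ABS chain unavailable [OR]: union of children's cut sets → 5 cut set(s).
Service line 2 lost [OR]: union of children's cut sets → 3 cut set(s).
Rear circuit 2 unavailable [OR]: union of children's cut sets → 4 cut set(s).
Braking system failure [OR]: union of children's cut sets → 14 cut set(s).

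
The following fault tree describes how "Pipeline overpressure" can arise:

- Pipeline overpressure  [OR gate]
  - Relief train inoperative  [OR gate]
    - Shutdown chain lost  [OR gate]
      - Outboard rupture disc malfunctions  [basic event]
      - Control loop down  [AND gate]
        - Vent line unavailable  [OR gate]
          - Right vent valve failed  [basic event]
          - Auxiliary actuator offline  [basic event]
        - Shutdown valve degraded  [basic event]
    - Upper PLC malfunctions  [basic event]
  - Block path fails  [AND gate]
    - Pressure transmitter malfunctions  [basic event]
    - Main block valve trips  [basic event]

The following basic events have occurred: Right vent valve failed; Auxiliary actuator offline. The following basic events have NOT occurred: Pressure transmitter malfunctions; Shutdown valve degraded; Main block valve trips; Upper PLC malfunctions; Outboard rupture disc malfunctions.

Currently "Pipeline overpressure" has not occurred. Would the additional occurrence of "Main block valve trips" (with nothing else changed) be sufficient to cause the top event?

Counterfactual: set "Main block valve trips" to occurred.
Vent line unavailable [OR]: Right vent valve failed=occurs, Auxiliary actuator offline=occurs → at least one input occurs → occurs.
Control loop down [AND]: Vent line unavailable=occurs, Shutdown valve degraded=not → not all inputs occur → does not occur.
Shutdown chain lost [OR]: Outboard rupture disc malfunctions=not, Control loop down=not → no input occurs → does not occur.
Relief train inoperative [OR]: Shutdown chain lost=not, Upper PLC malfunctions=not → no input occurs → does not occur.
Block path fails [AND]: Pressure transmitter malfunctions=not, Main block valve trips=occurs → not all inputs occur → does not occur.
Pipeline overpressure [OR]: Relief train inoperative=not, Block path fails=not → no input occurs → does not occur.

No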